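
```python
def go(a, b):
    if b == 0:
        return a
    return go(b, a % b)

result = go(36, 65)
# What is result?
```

go(36, 65) -> go(65, 36) -> go(36, 29) -> go(29, 7) -> go(7, 1) -> go(1, 0) -> 1

Answer: 1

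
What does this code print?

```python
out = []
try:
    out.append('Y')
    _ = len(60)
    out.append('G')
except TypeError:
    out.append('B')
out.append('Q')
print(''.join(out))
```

Execution trace: 'Y' (try body) → 'B' (except TypeError) → 'Q' (after the try/except). Output: YBQ

Answer: YBQ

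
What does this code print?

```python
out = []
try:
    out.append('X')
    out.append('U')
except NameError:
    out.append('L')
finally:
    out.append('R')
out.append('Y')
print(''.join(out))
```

Execution trace: 'X' (try body) → 'U' (try body, no exception) → 'R' (finally) → 'Y' (after the try/except). Output: XURY

Answer: XURY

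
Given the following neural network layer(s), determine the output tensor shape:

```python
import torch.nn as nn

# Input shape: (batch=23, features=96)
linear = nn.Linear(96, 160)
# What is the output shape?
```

Input: (23, 96) -> Output: (23, 160)

Answer: (23, 160)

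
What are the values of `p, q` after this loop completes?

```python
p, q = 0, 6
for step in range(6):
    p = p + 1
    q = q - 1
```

p goes 0→6, q goes 6→0
`p, q` takes the values: (0, 6) → (1, 6) → (1, 5) → (2, 5) → (2, 4) → (3, 4) → (3, 3) → (4, 3) → (4, 2) → (5, 2) → (5, 1) → (6, 1) → (6, 0)

Answer: 6, 0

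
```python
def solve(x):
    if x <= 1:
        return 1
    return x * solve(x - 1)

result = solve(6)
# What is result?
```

solve(6) = 6 * 5 * 4 * 3 * 2 * 1 = 720

Answer: 720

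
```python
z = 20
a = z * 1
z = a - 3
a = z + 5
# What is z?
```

Trace:
`z = 20` → z = 20
`a = z * 1` → a = 20
`z = a - 3` → z = 17
`a = z + 5` → a = 22
So z = 17

Answer: 17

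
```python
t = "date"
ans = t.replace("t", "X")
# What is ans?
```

Trace:
`t = "date"` → t = 'date'
`ans = t.replace("t", "X")` → ans = 'daXe'
So ans = 'daXe'

Answer: 'daXe'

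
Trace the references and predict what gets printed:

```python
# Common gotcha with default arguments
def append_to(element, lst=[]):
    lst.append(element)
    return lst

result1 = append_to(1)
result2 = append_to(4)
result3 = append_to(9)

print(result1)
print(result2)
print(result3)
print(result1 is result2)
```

Key concept: mutable default argument gotcha.
Step by step:
`result1 = append_to(1)` → result1 = [1]
`result2 = append_to(4)` → result1 = [1, 4] (same object as result2); result2 = [1, 4] (same object as result1)
`result3 = append_to(9)` → result1 = [1, 4, 9] (same object as result2, result3); result2 = [1, 4, 9] (same object as result1, result3); result3 = [1, 4, 9] (same object as result1, result2)
`print(result1)` → prints [1, 4, 9]
`print(result2)` → prints [1, 4, 9]
`print(result3)` → prints [1, 4, 9]
`print(result1 is result2)` → prints True

Answer:
[1, 4, 9]
[1, 4, 9]
[1, 4, 9]
True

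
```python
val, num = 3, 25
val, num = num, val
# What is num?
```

Trace:
`val, num = 3, 25` → val = 3; num = 25
`val, num = num, val` → val = 25; num = 3
So num = 3

Answer: 3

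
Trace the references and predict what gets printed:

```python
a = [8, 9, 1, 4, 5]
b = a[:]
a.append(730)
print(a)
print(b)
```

Key concept: slice [:] creates copy.
Step by step:
`a = [8, 9, 1, 4, 5]` → a = [8, 9, 1, 4, 5]
`b = a[:]` → b = [8, 9, 1, 4, 5]
`a.append(730)` → a = [8, 9, 1, 4, 5, 730]
`print(a)` → prints [8, 9, 1, 4, 5, 730]
`print(b)` → prints [8, 9, 1, 4, 5]

Answer:
[8, 9, 1, 4, 5, 730]
[8, 9, 1, 4, 5]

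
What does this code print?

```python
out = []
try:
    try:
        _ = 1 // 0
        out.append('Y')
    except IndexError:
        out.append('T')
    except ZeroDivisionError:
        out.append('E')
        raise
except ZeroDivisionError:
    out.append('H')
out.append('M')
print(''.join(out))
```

Execution trace: 'E' (inner except ZeroDivisionError) → 'H' (outer except ZeroDivisionError) → 'M' (after the try/except). Output: EHM

Answer: EHM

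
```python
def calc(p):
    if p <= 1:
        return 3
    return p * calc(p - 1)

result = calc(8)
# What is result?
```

calc(8) = 8 * 7 * 6 * 5 * 4 * 3 * 2 * 3 = 120960

Answer: 120960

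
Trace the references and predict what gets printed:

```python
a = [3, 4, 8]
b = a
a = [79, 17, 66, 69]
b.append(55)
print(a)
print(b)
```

Key concept: rebinding vs mutation: a is rebound to a new list, b still points at the original.
Step by step:
`a = [3, 4, 8]` → a = [3, 4, 8]
`b = a` → b = [3, 4, 8] (same object as a)
`a = [79, 17, 66, 69]` → a = [79, 17, 66, 69]
`b.append(55)` → b = [3, 4, 8, 55]
`print(a)` → prints [79, 17, 66, 69]
`print(b)` → prints [3, 4, 8, 55]

Answer:
[79, 17, 66, 69]
[3, 4, 8, 55]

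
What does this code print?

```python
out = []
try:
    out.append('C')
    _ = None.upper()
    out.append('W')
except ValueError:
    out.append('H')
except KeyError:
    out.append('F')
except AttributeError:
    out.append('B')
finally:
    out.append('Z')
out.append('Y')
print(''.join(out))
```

Execution trace: 'C' (try body) → 'B' (except AttributeError) → 'Z' (finally) → 'Y' (after the try/except). Output: CBZY

Answer: CBZY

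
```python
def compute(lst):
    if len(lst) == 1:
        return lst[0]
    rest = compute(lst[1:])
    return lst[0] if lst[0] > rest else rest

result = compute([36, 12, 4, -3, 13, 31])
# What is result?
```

Recursive max over [36, 12, 4, -3, 13, 31] = 36

Answer: 36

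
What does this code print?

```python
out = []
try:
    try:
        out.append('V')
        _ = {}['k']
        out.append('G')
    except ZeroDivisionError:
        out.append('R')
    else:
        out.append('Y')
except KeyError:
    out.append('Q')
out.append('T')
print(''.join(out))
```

Execution trace: 'V' (try body) → 'Q' (outer except KeyError) → 'T' (after the try/except). Output: VQT

Answer: VQT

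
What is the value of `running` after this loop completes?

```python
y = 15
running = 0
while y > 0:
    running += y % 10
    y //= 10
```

Sum digits of 15
`running` takes the values: 0 → 5 → 6

Answer: 6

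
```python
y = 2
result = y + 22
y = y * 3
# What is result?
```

Trace:
`y = 2` → y = 2
`result = y + 22` → result = 24
`y = y * 3` → y = 6
So result = 24

Answer: 24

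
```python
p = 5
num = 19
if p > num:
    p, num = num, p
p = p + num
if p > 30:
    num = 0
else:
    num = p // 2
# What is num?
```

Trace:
`p = 5` → p = 5
`num = 19` → num = 19
`if p > num: ...` → p > num is False → no variable changes
`p = p + num` → p = 24
`if p > 30: ...` → p > 30 is False, take else branch → num = 12
So num = 12

Answer: 12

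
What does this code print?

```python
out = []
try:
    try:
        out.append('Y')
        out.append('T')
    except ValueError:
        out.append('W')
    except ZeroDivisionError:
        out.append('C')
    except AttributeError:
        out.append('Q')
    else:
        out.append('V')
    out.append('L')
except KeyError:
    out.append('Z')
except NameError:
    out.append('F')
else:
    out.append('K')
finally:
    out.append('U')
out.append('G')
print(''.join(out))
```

Execution trace: 'Y' (inner try body) → 'T' (inner try body, no exception) → 'V' (inner else) → 'L' (try body, no exception) → 'K' (else) → 'U' (finally) → 'G' (after the try/except). Output: YTVLKUG

Answer: YTVLKUG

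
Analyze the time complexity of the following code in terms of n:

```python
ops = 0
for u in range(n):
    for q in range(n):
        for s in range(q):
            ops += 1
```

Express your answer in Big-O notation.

Each loop level contributes: n × n × n. Multiplying the contributions gives O(n^3).

Answer: O(n^3)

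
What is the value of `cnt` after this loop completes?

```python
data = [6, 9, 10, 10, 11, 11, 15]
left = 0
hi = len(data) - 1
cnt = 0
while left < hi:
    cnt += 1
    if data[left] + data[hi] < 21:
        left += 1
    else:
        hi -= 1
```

Steps to find pair summing to 21
`cnt` takes the values: 0 → 1 → 2 → 3 → 4 → 5 → 6

Answer: 6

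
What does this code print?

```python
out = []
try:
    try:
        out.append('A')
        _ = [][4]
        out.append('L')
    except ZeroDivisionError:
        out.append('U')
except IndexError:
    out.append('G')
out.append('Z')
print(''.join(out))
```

Execution trace: 'A' (inner try body) → 'G' (outer except IndexError) → 'Z' (after the try/except). Output: AGZ

Answer: AGZ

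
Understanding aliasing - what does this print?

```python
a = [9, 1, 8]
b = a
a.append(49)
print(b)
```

Key concept: basic list aliasing.
Step by step:
`a = [9, 1, 8]` → a = [9, 1, 8]
`b = a` → b = [9, 1, 8] (same object as a)
`a.append(49)` → a = [9, 1, 8, 49] (same object as b); b = [9, 1, 8, 49] (same object as a)
`print(b)` → prints [9, 1, 8, 49]

Answer: [9, 1, 8, 49]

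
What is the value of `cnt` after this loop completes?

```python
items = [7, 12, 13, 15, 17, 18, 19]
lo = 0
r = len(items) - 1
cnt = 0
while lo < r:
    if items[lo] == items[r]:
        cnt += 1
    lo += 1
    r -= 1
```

Count matching pairs from ends
`cnt` takes the values: 0

Answer: 0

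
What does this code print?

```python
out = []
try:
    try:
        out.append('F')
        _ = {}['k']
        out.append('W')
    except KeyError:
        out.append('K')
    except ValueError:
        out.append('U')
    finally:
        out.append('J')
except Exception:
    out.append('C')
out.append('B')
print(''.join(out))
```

Execution trace: 'F' (inner try body) → 'K' (inner except KeyError) → 'J' (inner finally) → 'B' (after the try/except). Output: FKJB

Answer: FKJB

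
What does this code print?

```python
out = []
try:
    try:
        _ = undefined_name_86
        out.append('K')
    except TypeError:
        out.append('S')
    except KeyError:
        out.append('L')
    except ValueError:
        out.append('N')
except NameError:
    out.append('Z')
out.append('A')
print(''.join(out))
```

Execution trace: 'Z' (outer except NameError) → 'A' (after the try/except). Output: ZA

Answer: ZA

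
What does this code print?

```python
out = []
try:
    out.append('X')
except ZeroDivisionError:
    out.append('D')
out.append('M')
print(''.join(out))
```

Execution trace: 'X' (try body, no exception) → 'M' (after the try/except). Output: XM

Answer: XM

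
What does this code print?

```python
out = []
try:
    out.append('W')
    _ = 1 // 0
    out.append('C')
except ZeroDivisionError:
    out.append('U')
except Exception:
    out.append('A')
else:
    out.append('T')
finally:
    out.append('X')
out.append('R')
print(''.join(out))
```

Execution trace: 'W' (try body) → 'U' (except ZeroDivisionError) → 'X' (finally) → 'R' (after the try/except). Output: WUXR

Answer: WUXR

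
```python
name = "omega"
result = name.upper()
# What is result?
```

Trace:
`name = "omega"` → name = 'omega'
`result = name.upper()` → result = 'OMEGA'
So result = 'OMEGA'

Answer: 'OMEGA'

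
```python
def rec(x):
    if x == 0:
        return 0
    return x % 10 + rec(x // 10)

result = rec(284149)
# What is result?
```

Sum of digits of 284149: 9 + 4 + 1 + 4 + 8 + 2 = 28

Answer: 28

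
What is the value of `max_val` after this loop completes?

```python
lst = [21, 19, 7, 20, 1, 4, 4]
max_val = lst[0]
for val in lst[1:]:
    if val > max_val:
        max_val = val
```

Maximum of [21, 19, 7, 20, 1, 4, 4]
`max_val` takes the values: 21

Answer: 21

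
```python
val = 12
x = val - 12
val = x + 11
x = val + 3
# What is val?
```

Trace:
`val = 12` → val = 12
`x = val - 12` → x = 0
`val = x + 11` → val = 11
`x = val + 3` → x = 14
So val = 11

Answer: 11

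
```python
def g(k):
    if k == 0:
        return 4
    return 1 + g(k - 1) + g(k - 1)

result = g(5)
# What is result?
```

g(k) = 1 + 2·g(k-1), g(0)=4. Closed form: (4+1)·2^5 - 1 = 159.

Answer: 159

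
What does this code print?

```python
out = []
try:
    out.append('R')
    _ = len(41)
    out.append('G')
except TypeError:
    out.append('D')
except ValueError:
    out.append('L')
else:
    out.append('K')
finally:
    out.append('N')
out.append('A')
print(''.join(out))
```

Execution trace: 'R' (try body) → 'D' (except TypeError) → 'N' (finally) → 'A' (after the try/except). Output: RDNA

Answer: RDNA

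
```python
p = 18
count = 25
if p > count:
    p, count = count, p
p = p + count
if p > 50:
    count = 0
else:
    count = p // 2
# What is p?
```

Trace:
`p = 18` → p = 18
`count = 25` → count = 25
`if p > count: ...` → p > count is False → no variable changes
`p = p + count` → p = 43
`if p > 50: ...` → p > 50 is False, take else branch → count = 21
So p = 43

Answer: 43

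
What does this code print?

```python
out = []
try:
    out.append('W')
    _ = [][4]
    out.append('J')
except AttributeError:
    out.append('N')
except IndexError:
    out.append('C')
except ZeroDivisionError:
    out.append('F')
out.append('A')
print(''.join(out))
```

Execution trace: 'W' (try body) → 'C' (except IndexError) → 'A' (after the try/except). Output: WCA

Answer: WCA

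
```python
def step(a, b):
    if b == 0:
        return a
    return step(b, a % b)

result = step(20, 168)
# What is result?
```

step(20, 168) -> step(168, 20) -> step(20, 8) -> step(8, 4) -> step(4, 0) -> 4

Answer: 4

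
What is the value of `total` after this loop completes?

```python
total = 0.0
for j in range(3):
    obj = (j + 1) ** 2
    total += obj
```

Sum of squared losses 1² + 2² + ... + 3²
`total` takes the values: 0.0 → 1.0 → 5.0 → 14.0

Answer: 14.0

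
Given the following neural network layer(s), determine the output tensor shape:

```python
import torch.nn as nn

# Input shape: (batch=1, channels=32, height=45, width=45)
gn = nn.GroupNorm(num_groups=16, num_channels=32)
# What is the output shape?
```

Input: (1, 32, 45, 45) -> Output: (1, 32, 45, 45)

Answer: (1, 32, 45, 45)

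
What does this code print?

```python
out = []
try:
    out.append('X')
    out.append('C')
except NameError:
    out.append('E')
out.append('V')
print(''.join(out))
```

Execution trace: 'X' (try body) → 'C' (try body, no exception) → 'V' (after the try/except). Output: XCV

Answer: XCV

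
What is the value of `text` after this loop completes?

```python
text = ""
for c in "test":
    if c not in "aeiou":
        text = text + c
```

Remove vowels from 'test'
`text` takes the values: "" → "t" → "ts" → "tst"

Answer: "tst"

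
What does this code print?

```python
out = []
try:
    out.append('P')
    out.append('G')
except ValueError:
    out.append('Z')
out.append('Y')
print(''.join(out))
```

Execution trace: 'P' (try body) → 'G' (try body, no exception) → 'Y' (after the try/except). Output: PGY

Answer: PGY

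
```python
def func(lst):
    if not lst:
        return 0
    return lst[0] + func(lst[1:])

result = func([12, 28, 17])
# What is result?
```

12 + 28 + 17 + 0 = 57

Answer: 57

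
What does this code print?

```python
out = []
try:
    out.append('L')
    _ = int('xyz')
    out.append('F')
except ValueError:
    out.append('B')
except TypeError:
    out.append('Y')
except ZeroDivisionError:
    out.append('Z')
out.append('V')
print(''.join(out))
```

Execution trace: 'L' (try body) → 'B' (except ValueError) → 'V' (after the try/except). Output: LBV

Answer: LBV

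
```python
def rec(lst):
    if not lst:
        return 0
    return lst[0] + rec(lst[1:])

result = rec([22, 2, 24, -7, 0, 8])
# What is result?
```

22 + 2 + 24 + (-7) + 0 + 8 + 0 = 49

Answer: 49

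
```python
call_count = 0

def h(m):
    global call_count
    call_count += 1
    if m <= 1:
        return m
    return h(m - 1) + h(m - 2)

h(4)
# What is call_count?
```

Calls(m) = 1 + Calls(m-1) + Calls(m-2); Calls(0)=Calls(1)=1. For m=4 this gives 9.

Answer: 9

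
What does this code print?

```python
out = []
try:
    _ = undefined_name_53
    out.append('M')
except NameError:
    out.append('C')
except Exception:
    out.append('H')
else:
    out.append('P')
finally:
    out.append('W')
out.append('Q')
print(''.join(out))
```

Execution trace: 'C' (except NameError) → 'W' (finally) → 'Q' (after the try/except). Output: CWQ

Answer: CWQ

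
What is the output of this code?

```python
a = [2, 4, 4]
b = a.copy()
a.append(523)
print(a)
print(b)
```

Key concept: list.copy() creates independent copy.
Step by step:
`a = [2, 4, 4]` → a = [2, 4, 4]
`b = a.copy()` → b = [2, 4, 4]
`a.append(523)` → a = [2, 4, 4, 523]
`print(a)` → prints [2, 4, 4, 523]
`print(b)` → prints [2, 4, 4]

Answer:
[2, 4, 4, 523]
[2, 4, 4]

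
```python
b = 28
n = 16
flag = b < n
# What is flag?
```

Trace:
`b = 28` → b = 28
`n = 16` → n = 16
`flag = b < n` → flag = False
So flag = False

Answer: False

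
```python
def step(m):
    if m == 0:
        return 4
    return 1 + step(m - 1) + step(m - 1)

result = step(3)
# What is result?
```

step(m) = 1 + 2·step(m-1), step(0)=4. Closed form: (4+1)·2^3 - 1 = 39.

Answer: 39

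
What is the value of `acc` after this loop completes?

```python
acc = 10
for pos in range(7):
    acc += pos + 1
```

Start at 10, add 1 to 7 = 38
`acc` takes the values: 10 → 11 → 13 → 16 → 20 → 25 → 31 → 38

Answer: 38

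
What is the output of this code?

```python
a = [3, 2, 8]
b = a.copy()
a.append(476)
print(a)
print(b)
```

Key concept: list.copy() creates independent copy.
Step by step:
`a = [3, 2, 8]` → a = [3, 2, 8]
`b = a.copy()` → b = [3, 2, 8]
`a.append(476)` → a = [3, 2, 8, 476]
`print(a)` → prints [3, 2, 8, 476]
`print(b)` → prints [3, 2, 8]

Answer:
[3, 2, 8, 476]
[3, 2, 8]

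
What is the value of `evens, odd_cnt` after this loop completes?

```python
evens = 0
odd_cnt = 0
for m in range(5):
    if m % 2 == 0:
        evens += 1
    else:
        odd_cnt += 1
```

Count evens and odds in range(5)
`evens, odd_cnt` takes the values: (0, 0) → (1, 0) → (1, 1) → (2, 1) → (2, 2) → (3, 2)

Answer: 3, 2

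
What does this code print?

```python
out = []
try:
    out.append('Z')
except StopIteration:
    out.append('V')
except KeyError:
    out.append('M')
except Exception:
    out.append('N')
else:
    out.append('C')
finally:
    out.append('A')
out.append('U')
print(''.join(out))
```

Execution trace: 'Z' (try body, no exception) → 'C' (else) → 'A' (finally) → 'U' (after the try/except). Output: ZCAU

Answer: ZCAU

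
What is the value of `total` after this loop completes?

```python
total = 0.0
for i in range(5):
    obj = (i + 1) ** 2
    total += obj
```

Sum of squared losses 1² + 2² + ... + 5²
`total` takes the values: 0.0 → 1.0 → 5.0 → 14.0 → 30.0 → 55.0

Answer: 55.0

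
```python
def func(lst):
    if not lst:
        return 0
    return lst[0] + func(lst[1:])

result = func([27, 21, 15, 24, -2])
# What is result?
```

27 + 21 + 15 + 24 + (-2) + 0 = 85

Answer: 85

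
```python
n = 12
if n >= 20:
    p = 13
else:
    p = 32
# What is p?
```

Trace:
`n = 12` → n = 12
`if n >= 20: ...` → n >= 20 is False, take else branch → p = 32
So p = 32

Answer: 32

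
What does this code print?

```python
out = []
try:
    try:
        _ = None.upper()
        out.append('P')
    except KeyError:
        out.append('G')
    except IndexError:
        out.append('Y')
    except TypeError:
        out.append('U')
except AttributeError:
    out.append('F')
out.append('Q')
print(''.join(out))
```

Execution trace: 'F' (outer except AttributeError) → 'Q' (after the try/except). Output: FQ

Answer: FQ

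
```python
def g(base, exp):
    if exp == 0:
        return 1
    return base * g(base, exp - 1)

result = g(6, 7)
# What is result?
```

g(6, 7) = 6 * 6 * 6 * 6 * 6 * 6 * 6 = 279936

Answer: 279936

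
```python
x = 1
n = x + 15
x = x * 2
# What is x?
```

Trace:
`x = 1` → x = 1
`n = x + 15` → n = 16
`x = x * 2` → x = 2
So x = 2

Answer: 2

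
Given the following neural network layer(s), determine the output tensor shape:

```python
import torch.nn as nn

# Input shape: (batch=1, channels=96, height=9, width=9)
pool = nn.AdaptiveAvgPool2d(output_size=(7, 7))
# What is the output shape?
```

Input: (1, 96, 9, 9) -> Output: (1, 96, 7, 7)

Answer: (1, 96, 7, 7)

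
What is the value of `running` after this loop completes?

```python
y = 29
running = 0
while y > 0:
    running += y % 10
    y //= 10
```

Sum digits of 29
`running` takes the values: 0 → 9 → 11

Answer: 11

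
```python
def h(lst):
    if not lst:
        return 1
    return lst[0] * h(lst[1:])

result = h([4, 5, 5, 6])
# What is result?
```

Product over [4, 5, 5, 6] = 4 * 5 * 5 * 6 = 600

Answer: 600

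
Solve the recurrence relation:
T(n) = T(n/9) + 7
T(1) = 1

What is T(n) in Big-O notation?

Each step divides n by 9 and adds 7. After log_9(n) steps we reach T(1)=1. So T(n) = 7·log_9(n) + 1 = O(log n).

Answer: O(log n)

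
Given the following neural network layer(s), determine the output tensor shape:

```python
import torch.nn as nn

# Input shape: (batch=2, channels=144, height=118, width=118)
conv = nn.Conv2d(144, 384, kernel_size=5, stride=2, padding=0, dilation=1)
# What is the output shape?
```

Input: (2, 144, 118, 118) -> Output: (2, 384, 57, 57)

Answer: (2, 384, 57, 57)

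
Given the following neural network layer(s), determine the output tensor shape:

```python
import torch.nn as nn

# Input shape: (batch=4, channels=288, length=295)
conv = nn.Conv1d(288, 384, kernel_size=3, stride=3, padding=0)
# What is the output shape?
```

Input: (4, 288, 295) -> Output: (4, 384, 98)

Answer: (4, 384, 98)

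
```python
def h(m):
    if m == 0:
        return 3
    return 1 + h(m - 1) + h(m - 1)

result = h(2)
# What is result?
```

h(m) = 1 + 2·h(m-1), h(0)=3. Closed form: (3+1)·2^2 - 1 = 15.

Answer: 15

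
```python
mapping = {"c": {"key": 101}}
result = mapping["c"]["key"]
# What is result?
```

Trace:
`mapping = {"c": {"key": 101}}` → mapping = {'c': {'key': 101}}
`result = mapping["c"]["key"]` → result = 101
So result = 101

Answer: 101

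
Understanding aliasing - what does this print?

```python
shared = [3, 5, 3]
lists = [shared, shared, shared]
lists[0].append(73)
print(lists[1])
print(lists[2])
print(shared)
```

Key concept: list of same reference.
Step by step:
`shared = [3, 5, 3]` → shared = [3, 5, 3]
`lists = [shared, shared, shared]` → lists = [[3, 5, 3], [3, 5, 3], [3, 5, 3]]
`lists[0].append(73)` → shared = [3, 5, 3, 73]; lists = [[3, 5, 3, 73], [3, 5, 3, 73], [3, 5, 3, 73]]
`print(lists[1])` → prints [3, 5, 3, 73]
`print(lists[2])` → prints [3, 5, 3, 73]
`print(shared)` → prints [3, 5, 3, 73]

Answer:
[3, 5, 3, 73]
[3, 5, 3, 73]
[3, 5, 3, 73]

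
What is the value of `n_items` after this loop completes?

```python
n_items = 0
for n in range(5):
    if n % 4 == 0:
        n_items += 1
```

Count numbers divisible by 4 in range(5)
`n_items` takes the values: 0 → 1 → 2

Answer: 2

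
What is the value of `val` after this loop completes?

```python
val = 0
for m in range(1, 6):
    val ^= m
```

XOR of 1 to 5
`val` takes the values: 0 → 1 → 3 → 0 → 4 → 1

Answer: 1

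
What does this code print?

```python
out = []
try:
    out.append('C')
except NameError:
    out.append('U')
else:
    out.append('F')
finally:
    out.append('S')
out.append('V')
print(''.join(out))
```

Execution trace: 'C' (try body, no exception) → 'F' (else) → 'S' (finally) → 'V' (after the try/except). Output: CFSV

Answer: CFSV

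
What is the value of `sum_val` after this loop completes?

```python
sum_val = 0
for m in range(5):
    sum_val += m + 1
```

Start at 0, add 1 to 5 = 15
`sum_val` takes the values: 0 → 1 → 3 → 6 → 10 → 15

Answer: 15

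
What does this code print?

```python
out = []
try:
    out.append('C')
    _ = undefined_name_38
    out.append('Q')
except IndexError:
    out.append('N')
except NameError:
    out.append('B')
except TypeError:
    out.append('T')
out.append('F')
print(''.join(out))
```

Execution trace: 'C' (try body) → 'B' (except NameError) → 'F' (after the try/except). Output: CBF

Answer: CBF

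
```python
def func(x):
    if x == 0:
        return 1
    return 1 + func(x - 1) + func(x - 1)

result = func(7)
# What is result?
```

func(x) = 1 + 2·func(x-1), func(0)=1. Closed form: (1+1)·2^7 - 1 = 255.

Answer: 255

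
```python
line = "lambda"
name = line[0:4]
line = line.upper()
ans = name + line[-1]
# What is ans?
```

Trace:
`line = "lambda"` → line = 'lambda'
`name = line[0:4]` → name = 'lamb'
`line = line.upper()` → line = 'LAMBDA'
`ans = name + line[-1]` → ans = 'lambA'
So ans = 'lambA'

Answer: 'lambA'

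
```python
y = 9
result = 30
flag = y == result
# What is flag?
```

Trace:
`y = 9` → y = 9
`result = 30` → result = 30
`flag = y == result` → flag = False
So flag = False

Answer: False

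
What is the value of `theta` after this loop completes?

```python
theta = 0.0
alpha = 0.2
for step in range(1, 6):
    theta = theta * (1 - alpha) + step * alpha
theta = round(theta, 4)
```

Moving average with lr=0.2
`theta` takes the values: 0.0 → 0.2 → 0.56 → 1.048 → 1.6384 → 2.31072 → 2.3107

Answer: 2.3107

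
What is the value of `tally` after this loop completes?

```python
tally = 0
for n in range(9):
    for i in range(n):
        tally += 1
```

Triangle number: 0+1+2+...+8
`tally` takes the values: 0 → 1 → 2 → 3 → 4 → 5 → 6 → 7 → 8 → 9 → 10 → 11 → 12 → 13 → 14 → 15 → 16 → 17 → 18 → 19 → 20 → 21 → 22 → 23 → 24 → 25 → 26 → 27 → 28 → 29 → 30 → 31 → 32 → 33 → 34 → 35 → 36

Answer: 36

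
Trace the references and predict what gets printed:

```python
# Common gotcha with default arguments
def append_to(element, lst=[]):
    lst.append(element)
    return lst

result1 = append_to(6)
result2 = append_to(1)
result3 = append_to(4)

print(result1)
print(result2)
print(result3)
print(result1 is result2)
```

Key concept: mutable default argument gotcha.
Step by step:
`result1 = append_to(6)` → result1 = [6]
`result2 = append_to(1)` → result1 = [6, 1] (same object as result2); result2 = [6, 1] (same object as result1)
`result3 = append_to(4)` → result1 = [6, 1, 4] (same object as result2, result3); result2 = [6, 1, 4] (same object as result1, result3); result3 = [6, 1, 4] (same object as result1, result2)
`print(result1)` → prints [6, 1, 4]
`print(result2)` → prints [6, 1, 4]
`print(result3)` → prints [6, 1, 4]
`print(result1 is result2)` → prints True

Answer:
[6, 1, 4]
[6, 1, 4]
[6, 1, 4]
True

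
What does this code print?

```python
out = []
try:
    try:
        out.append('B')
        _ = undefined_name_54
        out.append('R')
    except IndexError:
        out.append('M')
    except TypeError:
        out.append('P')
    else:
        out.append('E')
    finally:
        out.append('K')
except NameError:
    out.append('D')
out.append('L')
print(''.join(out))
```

Execution trace: 'B' (try body) → 'K' (finally) → 'D' (outer except NameError) → 'L' (after the try/except). Output: BKDL

Answer: BKDL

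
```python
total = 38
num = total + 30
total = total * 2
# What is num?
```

Trace:
`total = 38` → total = 38
`num = total + 30` → num = 68
`total = total * 2` → total = 76
So num = 68

Answer: 68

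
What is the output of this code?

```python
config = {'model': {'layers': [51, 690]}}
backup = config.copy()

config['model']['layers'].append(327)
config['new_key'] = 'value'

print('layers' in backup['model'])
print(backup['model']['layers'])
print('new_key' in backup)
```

Key concept: shallow copy gotcha with nested dict.
Step by step:
`config = {'model': {'layers': [51, 690]}}` → config = {'model': {'layers': [51, 690]}}
`backup = config.copy()` → backup = {'model': {'layers': [51, 690]}}
`config['model']['layers'].append(327)` → config = {'model': {'layers': [51, 690, 327]}}; backup = {'model': {'layers': [51, 690, 327]}}
`config['new_key'] = 'value'` → config = {'model': {'layers': [51, 690, 327]}, 'new_key': 'value'}
`print('layers' in backup['model'])` → prints True
`print(backup['model']['layers'])` → prints [51, 690, 327]
`print('new_key' in backup)` → prints False

Answer:
True
[51, 690, 327]
False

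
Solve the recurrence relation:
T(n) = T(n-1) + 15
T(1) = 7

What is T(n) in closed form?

Unrolling: T(n) = T(1) + 15·(n-1) = 7 + 15(n-1) = 15n - 8.

Answer: T(n) = 15n - 8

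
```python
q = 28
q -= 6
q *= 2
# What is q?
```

Trace:
`q = 28` → q = 28
`q -= 6` → q = 22
`q *= 2` → q = 44
So q = 44

Answer: 44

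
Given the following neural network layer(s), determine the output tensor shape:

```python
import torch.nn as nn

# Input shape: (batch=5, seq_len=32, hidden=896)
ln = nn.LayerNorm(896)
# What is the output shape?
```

Input: (5, 32, 896) -> Output: (5, 32, 896)

Answer: (5, 32, 896)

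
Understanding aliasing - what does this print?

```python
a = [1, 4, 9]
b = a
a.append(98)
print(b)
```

Key concept: basic list aliasing.
Step by step:
`a = [1, 4, 9]` → a = [1, 4, 9]
`b = a` → b = [1, 4, 9] (same object as a)
`a.append(98)` → a = [1, 4, 9, 98] (same object as b); b = [1, 4, 9, 98] (same object as a)
`print(b)` → prints [1, 4, 9, 98]

Answer: [1, 4, 9, 98]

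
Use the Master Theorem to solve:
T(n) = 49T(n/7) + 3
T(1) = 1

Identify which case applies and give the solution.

a=49, b=7, f(n)=3. log_7(49) = 2. Since c=0 < 2, Case 1 applies: T(n) = Θ(n^log_b(a)) = O(n^2).

Answer: O(n^2) - Case 1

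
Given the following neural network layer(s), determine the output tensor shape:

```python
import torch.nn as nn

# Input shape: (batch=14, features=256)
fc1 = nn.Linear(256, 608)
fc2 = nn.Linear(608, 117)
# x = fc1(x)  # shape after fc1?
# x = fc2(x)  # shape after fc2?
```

Input: (14, 256) -> after fc1: (14, 608) -> Output: (14, 117)

Answer: (14, 117)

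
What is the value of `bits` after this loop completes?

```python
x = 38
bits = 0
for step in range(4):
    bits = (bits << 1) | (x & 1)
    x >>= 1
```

Reverse lowest 4 bits of 38
`bits` takes the values: 0 → 1 → 3 → 6

Answer: 6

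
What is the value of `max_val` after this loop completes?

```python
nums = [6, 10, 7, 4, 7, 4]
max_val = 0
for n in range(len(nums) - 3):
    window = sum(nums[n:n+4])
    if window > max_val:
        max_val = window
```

Max sum of 4-element window in [6, 10, 7, 4, 7, 4]
`max_val` takes the values: 0 → 27 → 28

Answer: 28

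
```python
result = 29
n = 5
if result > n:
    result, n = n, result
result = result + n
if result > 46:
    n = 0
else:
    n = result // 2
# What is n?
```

Trace:
`result = 29` → result = 29
`n = 5` → n = 5
`if result > n: ...` → result > n is True → result = 5; n = 29
`result = result + n` → result = 34
`if result > 46: ...` → result > 46 is False, take else branch → n = 17
So n = 17

Answer: 17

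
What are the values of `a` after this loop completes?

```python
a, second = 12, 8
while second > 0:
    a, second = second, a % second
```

GCD of 12 and 8
`a` takes the values: 12 → 8 → 4

Answer: 4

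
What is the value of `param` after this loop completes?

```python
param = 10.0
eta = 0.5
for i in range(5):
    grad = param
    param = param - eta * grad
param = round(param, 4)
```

Gradient descent: w = 10.0 * (1 - 0.5)^5
`param` takes the values: 10.0 → 5.0 → 2.5 → 1.25 → 0.625 → 0.3125

Answer: 0.3125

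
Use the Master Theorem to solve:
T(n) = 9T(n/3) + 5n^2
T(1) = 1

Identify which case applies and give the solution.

a=9, b=3, f(n)=5n^2. log_3(9) = 2. Since c=2 = 2, Case 2 applies: T(n) = Θ(n^log_b(a) · log n) = O(n^2 log n).

Answer: O(n^2 log n) - Case 2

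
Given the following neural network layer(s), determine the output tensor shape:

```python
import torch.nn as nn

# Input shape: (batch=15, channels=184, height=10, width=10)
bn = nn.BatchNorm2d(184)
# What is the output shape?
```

Input: (15, 184, 10, 10) -> Output: (15, 184, 10, 10)

Answer: (15, 184, 10, 10)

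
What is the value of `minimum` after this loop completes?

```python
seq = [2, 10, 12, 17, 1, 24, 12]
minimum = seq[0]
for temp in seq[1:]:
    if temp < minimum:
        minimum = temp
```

Minimum of [2, 10, 12, 17, 1, 24, 12]
`minimum` takes the values: 2 → 1

Answer: 1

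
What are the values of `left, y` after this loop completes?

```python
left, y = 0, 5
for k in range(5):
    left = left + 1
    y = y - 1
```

left goes 0→5, y goes 5→0
`left, y` takes the values: (0, 5) → (1, 5) → (1, 4) → (2, 4) → (2, 3) → (3, 3) → (3, 2) → (4, 2) → (4, 1) → (5, 1) → (5, 0)

Answer: 5, 0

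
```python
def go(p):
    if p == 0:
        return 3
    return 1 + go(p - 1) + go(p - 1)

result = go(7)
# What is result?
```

go(p) = 1 + 2·go(p-1), go(0)=3. Closed form: (3+1)·2^7 - 1 = 511.

Answer: 511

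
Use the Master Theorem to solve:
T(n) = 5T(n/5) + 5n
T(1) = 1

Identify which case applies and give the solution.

a=5, b=5, f(n)=5n. log_5(5) = 1. Since c=1 = 1, Case 2 applies: T(n) = Θ(n^log_b(a) · log n) = O(n log n).

Answer: O(n log n) - Case 2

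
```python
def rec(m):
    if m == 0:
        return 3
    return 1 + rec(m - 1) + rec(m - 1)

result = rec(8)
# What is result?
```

rec(m) = 1 + 2·rec(m-1), rec(0)=3. Closed form: (3+1)·2^8 - 1 = 1023.

Answer: 1023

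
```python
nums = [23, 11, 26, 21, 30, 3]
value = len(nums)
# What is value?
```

Trace:
`nums = [23, 11, 26, 21, 30, 3]` → nums = [23, 11, 26, 21, 30, 3]
`value = len(nums)` → value = 6
So value = 6

Answer: 6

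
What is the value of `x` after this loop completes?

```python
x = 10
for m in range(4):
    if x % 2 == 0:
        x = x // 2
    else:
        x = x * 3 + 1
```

Collatz-style transformation from 10
`x` takes the values: 10 → 5 → 16 → 8 → 4

Answer: 4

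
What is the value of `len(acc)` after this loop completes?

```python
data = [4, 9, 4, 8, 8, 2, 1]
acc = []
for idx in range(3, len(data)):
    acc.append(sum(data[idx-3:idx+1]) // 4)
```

Number of 4-element averages
`acc` takes the values: [] → [6] → [6, 7] → [6, 7, 5] → [6, 7, 5, 4]
So `len(acc)` = 4

Answer: 4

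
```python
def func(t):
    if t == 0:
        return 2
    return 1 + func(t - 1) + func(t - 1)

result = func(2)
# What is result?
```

func(t) = 1 + 2·func(t-1), func(0)=2. Closed form: (2+1)·2^2 - 1 = 11.

Answer: 11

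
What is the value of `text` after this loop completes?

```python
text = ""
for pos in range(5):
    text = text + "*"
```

Repeat '*' 5 times
`text` takes the values: "" → "*" → "**" → "***" → "****" → "*****"

Answer: "*****"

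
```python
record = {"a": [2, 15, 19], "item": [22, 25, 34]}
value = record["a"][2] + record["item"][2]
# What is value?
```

Trace:
`record = {"a": [2, 15, 19], "item": [22, 25, 34]}` → record = {'a': [2, 15, 19], 'item': [22, 25, 34]}
`value = record["a"][2] + record["item"][2]` → value = 53
So value = 53

Answer: 53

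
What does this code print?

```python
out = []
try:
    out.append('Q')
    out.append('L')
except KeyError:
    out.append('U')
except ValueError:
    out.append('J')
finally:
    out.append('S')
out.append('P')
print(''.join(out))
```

Execution trace: 'Q' (try body) → 'L' (try body, no exception) → 'S' (finally) → 'P' (after the try/except). Output: QLSP

Answer: QLSP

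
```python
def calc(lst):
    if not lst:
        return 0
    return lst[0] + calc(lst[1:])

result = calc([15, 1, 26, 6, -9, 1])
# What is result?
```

15 + 1 + 26 + 6 + (-9) + 1 + 0 = 40

Answer: 40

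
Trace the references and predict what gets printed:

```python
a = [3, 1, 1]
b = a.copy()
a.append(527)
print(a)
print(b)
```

Key concept: list.copy() creates independent copy.
Step by step:
`a = [3, 1, 1]` → a = [3, 1, 1]
`b = a.copy()` → b = [3, 1, 1]
`a.append(527)` → a = [3, 1, 1, 527]
`print(a)` → prints [3, 1, 1, 527]
`print(b)` → prints [3, 1, 1]

Answer:
[3, 1, 1, 527]
[3, 1, 1]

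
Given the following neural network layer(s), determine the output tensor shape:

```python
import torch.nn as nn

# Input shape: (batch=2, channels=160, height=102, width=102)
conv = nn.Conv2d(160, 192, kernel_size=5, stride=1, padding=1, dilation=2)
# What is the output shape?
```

Input: (2, 160, 102, 102) -> Output: (2, 192, 96, 96)

Answer: (2, 192, 96, 96)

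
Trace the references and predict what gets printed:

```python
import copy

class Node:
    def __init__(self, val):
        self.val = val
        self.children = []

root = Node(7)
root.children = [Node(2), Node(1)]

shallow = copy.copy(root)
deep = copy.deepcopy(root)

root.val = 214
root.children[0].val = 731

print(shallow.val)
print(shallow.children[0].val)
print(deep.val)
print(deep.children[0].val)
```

Key concept: deep copy with custom objects.
Step by step:
`root = Node(7)` → root = Node(val=7, children=[])
`root.children = [Node(2), Node(1)]` → root = Node(val=7, children=[Node(val=2, children=[]), Node(val=1, children=[])])
`shallow = copy.copy(root)` → shallow = Node(val=7, children=[Node(val=2, children=[]), Node(val=1, children=[])])
`deep = copy.deepcopy(root)` → deep = Node(val=7, children=[Node(val=2, children=[]), Node(val=1, children=[])])
`root.val = 214` → root = Node(val=214, children=[Node(val=2, children=[]), Node(val=1, children=[])])
`root.children[0].val = 731` → root = Node(val=214, children=[Node(val=731, children=[]), Node(val=1, children=[])]); shallow = Node(val=7, children=[Node(val=731, children=[]), Node(val=1, children=[])])
`print(shallow.val)` → prints 7
`print(shallow.children[0].val)` → prints 731
`print(deep.val)` → prints 7
`print(deep.children[0].val)` → prints 2

Answer:
7
731
7
2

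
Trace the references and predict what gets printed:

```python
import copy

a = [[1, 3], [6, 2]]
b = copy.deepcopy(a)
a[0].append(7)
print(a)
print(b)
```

Key concept: deep copy is fully independent.
Step by step:
`a = [[1, 3], [6, 2]]` → a = [[1, 3], [6, 2]]
`b = copy.deepcopy(a)` → b = [[1, 3], [6, 2]]
`a[0].append(7)` → a = [[1, 3, 7], [6, 2]]
`print(a)` → prints [[1, 3, 7], [6, 2]]
`print(b)` → prints [[1, 3], [6, 2]]

Answer:
[[1, 3, 7], [6, 2]]
[[1, 3], [6, 2]]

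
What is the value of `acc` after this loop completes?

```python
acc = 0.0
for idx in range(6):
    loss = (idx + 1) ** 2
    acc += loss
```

Sum of squared losses 1² + 2² + ... + 6²
`acc` takes the values: 0.0 → 1.0 → 5.0 → 14.0 → 30.0 → 55.0 → 91.0

Answer: 91.0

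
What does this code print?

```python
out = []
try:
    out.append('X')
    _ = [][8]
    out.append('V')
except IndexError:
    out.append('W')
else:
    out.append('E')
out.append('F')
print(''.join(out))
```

Execution trace: 'X' (try body) → 'W' (except IndexError) → 'F' (after the try/except). Output: XWF

Answer: XWF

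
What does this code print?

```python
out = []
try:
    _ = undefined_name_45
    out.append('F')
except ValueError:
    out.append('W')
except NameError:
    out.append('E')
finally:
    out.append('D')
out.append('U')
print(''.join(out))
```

Execution trace: 'E' (except NameError) → 'D' (finally) → 'U' (after the try/except). Output: EDU

Answer: EDU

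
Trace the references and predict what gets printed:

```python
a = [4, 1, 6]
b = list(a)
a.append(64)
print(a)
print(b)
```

Key concept: list() constructor creates copy.
Step by step:
`a = [4, 1, 6]` → a = [4, 1, 6]
`b = list(a)` → b = [4, 1, 6]
`a.append(64)` → a = [4, 1, 6, 64]
`print(a)` → prints [4, 1, 6, 64]
`print(b)` → prints [4, 1, 6]

Answer:
[4, 1, 6, 64]
[4, 1, 6]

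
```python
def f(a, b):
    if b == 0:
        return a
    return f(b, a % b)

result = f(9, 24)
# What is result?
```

f(9, 24) -> f(24, 9) -> f(9, 6) -> f(6, 3) -> f(3, 0) -> 3

Answer: 3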